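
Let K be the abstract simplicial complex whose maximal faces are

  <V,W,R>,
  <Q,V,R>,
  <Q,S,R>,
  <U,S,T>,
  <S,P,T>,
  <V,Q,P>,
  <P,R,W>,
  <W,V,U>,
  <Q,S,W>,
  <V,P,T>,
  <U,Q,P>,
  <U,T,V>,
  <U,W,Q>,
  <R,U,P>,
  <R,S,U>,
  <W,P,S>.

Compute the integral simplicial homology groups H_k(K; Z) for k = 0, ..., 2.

We work with the vertex ordering P < Q < R < S < T < U < V < W. The simplices of K, each written with vertices in increasing order, are:

  0-simplices (8): P, Q, R, S, T, U, V, W
  1-simplices (24): PQ, PR, PS, PT, PU, PV, PW, QR, QS, QU, QV, QW, RS, RU, RV, RW, ST, SU, SW, TU, TV, UV, UW, VW
  2-simplices (16): PQU, PQV, PRU, PRW, PST, PSW, PTV, QRS, QRV, QSW, QUW, RSU, RVW, STU, TUV, UVW

giving chain groups C_0 ≅ Z^8, C_1 ≅ Z^24, C_2 ≅ Z^16.

Boundary ∂_1: C_1 → C_0 is given by ∂[p,q] = [q] − [p].
The 8×24 boundary matrix has rank 7 and Smith normal form diag(1,1,1,1,1,1,1).

The boundary map ∂_2: C_2 → C_1 acts by ∂[p,q,r] = [q,r] − [p,r] + [p,q]. For instance
  ∂QRS = RS − QS + QR,
  ∂STU = TU − SU + ST.
The resulting 24×16 matrix has rank 15, and its Smith normal form has invariant factors (1,1,1,1,1,1,1,1,1,1,1,1,1,1,1).

From H_k ≅ ker(∂_k) / im(∂_{k+1}) we obtain:

  H_0: rank C_0 − rank ∂_1 = 8 − 7 = 1, and the invariant factors of ∂_1 are all 1, so H_0 ≅ Z.
  H_1: rank ker ∂_1 − rank ∂_2 = (24 − 7) − 15 = 2, and the invariant factors of ∂_2 are all 1, so H_1 ≅ Z^2.
  H_2: rank ker ∂_2 − rank ∂_3 = (16 − 15) − 0 = 1, and there is no ∂_3, so H_2 ≅ Z.

(K is a triangulation of the torus T^2.)

H_0 = Z,  H_1 = Z^2,  H_2 = Z.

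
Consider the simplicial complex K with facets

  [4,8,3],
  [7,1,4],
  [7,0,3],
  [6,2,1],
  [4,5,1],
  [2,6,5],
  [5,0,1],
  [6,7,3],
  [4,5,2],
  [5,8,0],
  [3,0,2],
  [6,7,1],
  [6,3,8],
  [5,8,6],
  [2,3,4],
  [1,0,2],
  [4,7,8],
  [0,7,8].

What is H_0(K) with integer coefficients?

K has 9 vertices, 27 edges, 18 triangles.
rank ∂_0 = 0, rank ∂_1 = 8 ⇒ b_0 = 9 − 0 − 8 = 1; all invariant factors of ∂_1 are 1 so no torsion. So H_0 ≅ Z.

H_0 = Z.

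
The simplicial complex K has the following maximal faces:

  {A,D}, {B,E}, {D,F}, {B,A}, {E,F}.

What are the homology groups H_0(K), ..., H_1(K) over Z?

Order the vertices as A < B < D < E < F. Listing each simplex with vertices in this order, K has dimension 1 with simplices:

  0-simplices (5): A, B, D, E, F
  1-simplices (5): AB, AD, BE, DF, EF

giving chain groups C_0 ≅ Z^5, C_1 ≅ Z^5.

The boundary map ∂_1: C_1 → C_0 is given by ∂[p,q] = [q] − [p]. For instance
  ∂EF = F − E.
The resulting 5×5 matrix has rank 4, and its Smith normal form has invariant factors (1,1,1,1).

From H_k ≅ ker(∂_k) / im(∂_{k+1}) we obtain:

  H_0: rank C_0 − rank ∂_1 = 5 − 4 = 1, and the invariant factors of ∂_1 are all 1, so H_0 ≅ Z.
  H_1: rank ker ∂_1 − rank ∂_2 = (5 − 4) − 0 = 1, and there is no ∂_2, so H_1 ≅ Z.

(K is a triangulation of the circle S^1.)

H_0 ≅ Z,  H_1 ≅ Z.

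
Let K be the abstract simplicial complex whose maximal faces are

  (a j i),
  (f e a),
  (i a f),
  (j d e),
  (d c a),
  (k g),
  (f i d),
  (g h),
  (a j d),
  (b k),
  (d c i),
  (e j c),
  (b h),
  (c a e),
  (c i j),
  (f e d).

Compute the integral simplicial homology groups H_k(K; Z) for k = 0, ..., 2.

We work with the vertex ordering a < b < c < d < e < f < g < h < i < j < k. The simplices of K, each written with vertices in increasing order, are:

  0-simplices (11): a, b, c, d, e, f, g, h, i, j, k
  1-simplices (22): ac, ad, ae, af, ai, aj, bh, bk, cd, ce, ci, cj, de, df, di, dj, ef, ej, fi, gh, gk, ij
  2-simplices (12): acd, ace, adj, aef, afi, aij, cdi, cej, cij, def, dej, dfi

Hence C_0 ≅ Z^11, C_1 ≅ Z^22, C_2 ≅ Z^12.

The boundary map ∂_1: C_1 → C_0 sends each edge [p,q] (with p < q) to q − p.
This gives a 11×22 integer matrix of rank 9; reducing to Smith normal form yields diagonal entries (1,1,1,1,1,1,1,1,1).

Boundary ∂_2: C_2 → C_1 acts by ∂[p,q,r] = [q,r] − [p,r] + [p,q]. For instance
  ∂adj = dj − aj + ad,
  ∂aef = ef − af + ae.
This gives a 22×12 integer matrix of rank 12; reducing to Smith normal form yields diagonal entries (1,1,1,1,1,1,1,1,1,1,1,2).

From H_k ≅ ker(∂_k) / im(∂_{k+1}) we obtain:

  H_0: rank C_0 − rank ∂_1 = 11 − 9 = 2, and the invariant factors of ∂_1 are all 1, so H_0 ≅ Z^2.
  H_1: rank ker ∂_1 − rank ∂_2 = (22 − 9) − 12 = 1, and ∂_2 has invariant factor 2 > 1, so H_1 ≅ Z ⊕ Z/2.
  H_2: rank ker ∂_2 − rank ∂_3 = (12 − 12) − 0 = 0, and there is no ∂_3, so H_2 ≅ 0.

(K is a triangulation of the disjoint union of the circle S^1 and the real projective plane RP^2.)

H_0 ≅ Z^2,  H_1 ≅ Z ⊕ Z/2,  H_2 = 0.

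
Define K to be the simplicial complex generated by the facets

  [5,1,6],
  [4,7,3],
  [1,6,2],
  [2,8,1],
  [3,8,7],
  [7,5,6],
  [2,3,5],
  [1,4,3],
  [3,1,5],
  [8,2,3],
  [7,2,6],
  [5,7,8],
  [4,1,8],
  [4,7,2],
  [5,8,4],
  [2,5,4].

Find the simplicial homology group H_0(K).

K has 8 vertices, 24 edges, 16 triangles.
rank ∂_0 = 0, rank ∂_1 = 7 ⇒ b_0 = 8 − 0 − 7 = 1; all invariant factors of ∂_1 are 1 so no torsion. So H_0 = Z.

H_0 = Z.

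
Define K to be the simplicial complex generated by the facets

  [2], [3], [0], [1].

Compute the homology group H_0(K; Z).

K has 4 vertices.
rank ∂_0 = 0, rank ∂_1 = 0 ⇒ b_0 = 4 − 0 − 0 = 4. So H_0 = Z^4.

H_0 = Z^4.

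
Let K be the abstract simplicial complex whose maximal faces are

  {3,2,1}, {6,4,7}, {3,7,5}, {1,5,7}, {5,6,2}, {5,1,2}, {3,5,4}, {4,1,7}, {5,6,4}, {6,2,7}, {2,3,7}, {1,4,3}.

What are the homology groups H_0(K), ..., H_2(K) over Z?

Order the vertices as 1 < 2 < 3 < 4 < 5 < 6 < 7. Listing each simplex with vertices in this order, K has dimension 2 with simplices:

  0-simplices (7): [1], [2], [3], [4], [5], [6], [7]
  1-simplices (18): [1,2], [1,3], [1,4], [1,5], [1,7], [2,3], [2,5], [2,6], [2,7], [3,4], [3,5], [3,7], [4,5], [4,6], [4,7], [5,6], [5,7], [6,7]
  2-simplices (12): [1,2,3], [1,2,5], [1,3,4], [1,4,7], [1,5,7], [2,3,7], [2,5,6], [2,6,7], [3,4,5], [3,5,7], [4,5,6], [4,6,7]

giving chain groups C_0 ≅ Z^7, C_1 ≅ Z^18, C_2 ≅ Z^12.

Boundary ∂_1: C_1 → C_0 is given by ∂[p,q] = [q] − [p]. For instance
  ∂[2,7] = [7] − [2].
The 7×18 boundary matrix has rank 6 and Smith normal form diag(1,1,1,1,1,1).

Boundary ∂_2: C_2 → C_1 acts by ∂[p,q,r] = [q,r] − [p,r] + [p,q]. For instance
  ∂[1,2,5] = [2,5] − [1,5] + [1,2],
  ∂[3,5,7] = [5,7] − [3,7] + [3,5].
The 18×12 boundary matrix has rank 12 and Smith normal form diag(1,1,1,1,1,1,1,1,1,1,1,2).

Computing H_k = (kernel of ∂_k) / (image of ∂_{k+1}):

  H_0: rank C_0 − rank ∂_1 = 7 − 6 = 1, and the invariant factors of ∂_1 are all 1, so H_0 ≅ Z.
  H_1: rank ker ∂_1 − rank ∂_2 = (18 − 6) − 12 = 0, and ∂_2 has invariant factor 2 > 1, so H_1 ≅ Z/2Z.
  H_2: rank ker ∂_2 − rank ∂_3 = (12 − 12) − 0 = 0, and there is no ∂_3, so H_2 ≅ 0.

H_0 = Z,  H_1 = Z/2Z,  H_2 = 0.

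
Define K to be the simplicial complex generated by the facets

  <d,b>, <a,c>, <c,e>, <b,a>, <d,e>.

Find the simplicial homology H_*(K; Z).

Fix the vertex order a < b < c < d < e and write every simplex with vertices in increasing order. Then dim K = 1 and the simplices of K are:

  0-simplices (5): a, b, c, d, e
  1-simplices (5): ab, ac, bd, ce, de

so the chain groups are C_0 ≅ Z^5, C_1 ≅ Z^5.

∂_1: C_1 → C_0 maps an edge to its endpoints' difference, ∂[p,q] = q − p.
This gives a 5×5 integer matrix of rank 4; reducing to Smith normal form yields diagonal entries (1,1,1,1).

Now H_k = ker ∂_k / im ∂_{k+1}, so:

  H_0: rank C_0 − rank ∂_1 = 5 − 4 = 1, and the invariant factors of ∂_1 are all 1, so H_0 ≅ Z.
  H_1: rank ker ∂_1 − rank ∂_2 = (5 − 4) − 0 = 1, and there is no ∂_2, so H_1 ≅ Z.

(K is a triangulation of the circle S^1.)

H_0 ≅ Z,  H_1 ≅ Z.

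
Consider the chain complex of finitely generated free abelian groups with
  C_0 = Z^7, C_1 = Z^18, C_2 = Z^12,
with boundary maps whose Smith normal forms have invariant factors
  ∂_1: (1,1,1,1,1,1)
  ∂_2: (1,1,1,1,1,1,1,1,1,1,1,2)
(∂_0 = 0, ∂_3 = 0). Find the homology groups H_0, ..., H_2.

H_0 ≅ Z,  H_1 ≅ Z/2Z,  H_2 = 0.

H_0: b_0 = 7 − 0 − 6 = 1; torsion from ∂_1 factors > 1: none. So H_0 ≅ Z.
H_1: b_1 = 18 − 6 − 12 = 0; torsion from ∂_2 factors > 1: [2]. So H_1 ≅ Z/2Z.
H_2: b_2 = 12 − 12 − 0 = 0; torsion from ∂_3 factors > 1: none. So H_2 ≅ 0.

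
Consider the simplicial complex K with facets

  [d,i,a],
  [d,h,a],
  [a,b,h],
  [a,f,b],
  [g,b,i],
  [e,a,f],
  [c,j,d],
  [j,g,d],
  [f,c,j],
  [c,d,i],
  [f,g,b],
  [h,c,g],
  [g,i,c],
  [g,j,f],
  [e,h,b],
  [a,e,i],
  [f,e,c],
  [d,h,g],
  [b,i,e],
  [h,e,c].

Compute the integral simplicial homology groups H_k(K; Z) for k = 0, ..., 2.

Order the vertices as a < b < c < d < e < f < g < h < i < j. Listing each simplex with vertices in this order, K has dimension 2 with simplices:

  0-simplices (10): a, b, c, d, e, f, g, h, i, j
  1-simplices (30): ab, ad, ae, af, ah, ai, be, bf, bg, bh, bi, cd, ce, cf, cg, ch, ci, cj, dg, dh, di, dj, ef, eh, ei, fg, fj, gh, gi, gj
  2-simplices (20): abf, abh, adh, adi, aef, aei, beh, bei, bfg, bgi, cdi, cdj, cef, ceh, cfj, cgh, cgi, dgh, dgj, fgj

so the chain groups are C_0 ≅ Z^10, C_1 ≅ Z^30, C_2 ≅ Z^20.

The boundary map ∂_1: C_1 → C_0 is given by ∂[p,q] = [q] − [p].
As a 10×30 matrix over Z this has rank 9, with invariant factors (1,1,1,1,1,1,1,1,1).

The boundary map ∂_2: C_2 → C_1 sends each 2-simplex [p,q,r] to [q,r] − [p,r] + [p,q]. For instance
  ∂bfg = fg − bg + bf,
  ∂fgj = gj − fj + fg.
This gives a 30×20 integer matrix of rank 20; reducing to Smith normal form yields diagonal entries (1,1,1,1,1,1,1,1,1,1,1,1,1,1,1,1,1,1,1,2).

From H_k ≅ ker(∂_k) / im(∂_{k+1}) we obtain:

  H_0: rank C_0 − rank ∂_1 = 10 − 9 = 1, and the invariant factors of ∂_1 are all 1, so H_0 = Z.
  H_1: rank ker ∂_1 − rank ∂_2 = (30 − 9) − 20 = 1, and ∂_2 has invariant factor 2 > 1, so H_1 = Z ⊕ Z/2.
  H_2: rank ker ∂_2 − rank ∂_3 = (20 − 20) − 0 = 0, and there is no ∂_3, so H_2 = 0.

(K is a triangulation of the Klein bottle.)

H_0 ≅ Z,  H_1 ≅ Z ⊕ Z/2,  H_2 = 0.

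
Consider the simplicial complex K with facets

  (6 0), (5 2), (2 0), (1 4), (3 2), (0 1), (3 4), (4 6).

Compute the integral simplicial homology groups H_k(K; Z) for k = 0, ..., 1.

Fix the vertex order 0 < 1 < 2 < 3 < 4 < 5 < 6 and write every simplex with vertices in increasing order. Then dim K = 1 and the simplices of K are:

  0-simplices (7): [0], [1], [2], [3], [4], [5], [6]
  1-simplices (8): [0,1], [0,2], [0,6], [1,4], [2,3], [2,5], [3,4], [4,6]

Hence C_0 ≅ Z^7, C_1 ≅ Z^8.

The boundary map ∂_1: C_1 → C_0 sends each edge [p,q] (with p < q) to q − p.
The 7×8 boundary matrix has rank 6 and Smith normal form diag(1,1,1,1,1,1).

Reading off H_k = ker ∂_k / im ∂_{k+1}:

  H_0: rank C_0 − rank ∂_1 = 7 − 6 = 1, and the invariant factors of ∂_1 are all 1, so H_0 = Z.
  H_1: rank ker ∂_1 − rank ∂_2 = (8 − 6) − 0 = 2, and there is no ∂_2, so H_1 = Z^2.

H_0 ≅ Z,  H_1 ≅ Z^2.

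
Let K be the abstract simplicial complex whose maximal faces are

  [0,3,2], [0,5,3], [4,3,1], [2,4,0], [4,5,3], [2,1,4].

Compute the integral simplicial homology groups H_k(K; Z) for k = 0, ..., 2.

H_0 ≅ Z,  H_1 ≅ Z,  H_2 = 0.

We work with the vertex ordering 0 < 1 < 2 < 3 < 4 < 5. The simplices of K, each written with vertices in increasing order, are:

  0-simplices (6): [0], [1], [2], [3], [4], [5]
  1-simplices (12): [0,2], [0,3], [0,4], [0,5], [1,2], [1,3], [1,4], [2,3], [2,4], [3,4], [3,5], [4,5]
  2-simplices (6): [0,2,3], [0,2,4], [0,3,5], [1,2,4], [1,3,4], [3,4,5]

Hence C_0 ≅ Z^6, C_1 ≅ Z^12, C_2 ≅ Z^6.

The boundary map ∂_1: C_1 → C_0 is given by ∂[p,q] = [q] − [p]. For instance
  ∂[0,5] = [5] − [0].
The resulting 6×12 matrix has rank 5, and its Smith normal form has invariant factors (1,1,1,1,1).

Boundary ∂_2: C_2 → C_1 sends each 2-simplex [p,q,r] to [q,r] − [p,r] + [p,q]. For instance
  ∂[0,2,4] = [2,4] − [0,4] + [0,2],
  ∂[0,3,5] = [3,5] − [0,5] + [0,3].
The 12×6 boundary matrix has rank 6 and Smith normal form diag(1,1,1,1,1,1).

Reading off H_k = ker ∂_k / im ∂_{k+1}:

  H_0: rank C_0 − rank ∂_1 = 6 − 5 = 1, and the invariant factors of ∂_1 are all 1, so H_0 = Z.
  H_1: rank ker ∂_1 − rank ∂_2 = (12 − 5) − 6 = 1, and the invariant factors of ∂_2 are all 1, so H_1 = Z.
  H_2: rank ker ∂_2 − rank ∂_3 = (6 − 6) − 0 = 0, and there is no ∂_3, so H_2 = 0.

As a check, the Euler characteristic is 6 − 12 + 6 = 0, which agrees with 1 − 1 + 0 = 0.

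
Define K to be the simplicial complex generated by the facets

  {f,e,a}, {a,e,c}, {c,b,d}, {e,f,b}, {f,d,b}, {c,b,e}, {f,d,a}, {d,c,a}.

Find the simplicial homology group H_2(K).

Order the vertices as a < b < c < d < e < f. Listing each simplex with vertices in this order, K has dimension 2 with simplices:

  0-simplices (6): a, b, c, d, e, f
  1-simplices (12): ac, ad, ae, af, bc, bd, be, bf, cd, ce, df, ef
  2-simplices (8): acd, ace, adf, aef, bcd, bce, bdf, bef

Hence C_0 ≅ Z^6, C_1 ≅ Z^12, C_2 ≅ Z^8.

∂_1: C_1 → C_0 maps an edge to its endpoints' difference, ∂[p,q] = q − p. For instance
  ∂cd = d − c.
The resulting 6×12 matrix has rank 5, and its Smith normal form has invariant factors (1,1,1,1,1).

∂_2: C_2 → C_1 acts by ∂[p,q,r] = [q,r] − [p,r] + [p,q]. For instance
  ∂ace = ce − ae + ac,
  ∂aef = ef − af + ae.
This gives a 12×8 integer matrix of rank 7; reducing to Smith normal form yields diagonal entries (1,1,1,1,1,1,1).

Now H_k = ker ∂_k / im ∂_{k+1}, so:

  H_2: rank ker ∂_2 − rank ∂_3 = (8 − 7) − 0 = 1, and there is no ∂_3, so H_2 ≅ Z.

H_2 ≅ Z.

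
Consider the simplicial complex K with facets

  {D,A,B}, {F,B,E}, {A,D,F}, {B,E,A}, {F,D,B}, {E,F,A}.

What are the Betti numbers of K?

b_0 = 1, b_1 = 0, b_2 = 1.

Take the total order A < B < D < E < F on the vertex set. Then K (dimension 2) consists of the simplices:

  0-simplices (5): A, B, D, E, F
  1-simplices (9): AB, AD, AE, AF, BD, BE, BF, DF, EF
  2-simplices (6): ABD, ABE, ADF, AEF, BDF, BEF

so the chain groups are C_0 ≅ Z^5, C_1 ≅ Z^9, C_2 ≅ Z^6.

The boundary map ∂_1: C_1 → C_0 is given by ∂[p,q] = [q] − [p]. For instance
  ∂AE = E − A.
The resulting 5×9 matrix has rank 4, and its Smith normal form has invariant factors (1,1,1,1).

The boundary map ∂_2: C_2 → C_1 sends each 2-simplex [p,q,r] to [q,r] − [p,r] + [p,q]. For instance
  ∂ABD = BD − AD + AB,
  ∂BDF = DF − BF + BD.
The 9×6 boundary matrix has rank 5 and Smith normal form diag(1,1,1,1,1).

Reading off H_k = ker ∂_k / im ∂_{k+1}:

  H_0: rank C_0 − rank ∂_1 = 5 − 4 = 1, and the invariant factors of ∂_1 are all 1, so H_0 ≅ Z.
  H_1: rank ker ∂_1 − rank ∂_2 = (9 − 4) − 5 = 0, and the invariant factors of ∂_2 are all 1, so H_1 ≅ 0.
  H_2: rank ker ∂_2 − rank ∂_3 = (6 − 5) − 0 = 1, and there is no ∂_3, so H_2 ≅ Z.

As a check, the Euler characteristic is 5 − 9 + 6 = 2, which agrees with 1 − 0 + 1 = 2.

Hence the Betti numbers are b_0 = 1, b_1 = 0, b_2 = 1.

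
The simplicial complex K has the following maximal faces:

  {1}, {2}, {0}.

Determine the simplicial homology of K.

K has 3 vertices.
rank ∂_0 = 0, rank ∂_1 = 0 ⇒ b_0 = 3 − 0 − 0 = 3. So H_0 ≅ Z^3.

H_0 = Z^3.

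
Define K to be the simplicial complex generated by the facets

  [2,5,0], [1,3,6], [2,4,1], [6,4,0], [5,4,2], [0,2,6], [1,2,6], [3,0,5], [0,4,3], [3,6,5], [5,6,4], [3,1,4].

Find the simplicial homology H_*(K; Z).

We work with the vertex ordering 0 < 1 < 2 < 3 < 4 < 5 < 6. The simplices of K, each written with vertices in increasing order, are:

  0-simplices (7): [0], [1], [2], [3], [4], [5], [6]
  1-simplices (18): [0,2], [0,3], [0,4], [0,5], [0,6], [1,2], [1,3], [1,4], [1,6], [2,4], [2,5], [2,6], [3,4], [3,5], [3,6], [4,5], [4,6], [5,6]
  2-simplices (12): [0,2,5], [0,2,6], [0,3,4], [0,3,5], [0,4,6], [1,2,4], [1,2,6], [1,3,4], [1,3,6], [2,4,5], [3,5,6], [4,5,6]

giving chain groups C_0 ≅ Z^7, C_1 ≅ Z^18, C_2 ≅ Z^12.

Boundary ∂_1: C_1 → C_0 sends each edge [p,q] (with p < q) to q − p.
The resulting 7×18 matrix has rank 6, and its Smith normal form has invariant factors (1,1,1,1,1,1).

Boundary ∂_2: C_2 → C_1 sends each 2-simplex [p,q,r] to [q,r] − [p,r] + [p,q]. For instance
  ∂[0,2,5] = [2,5] − [0,5] + [0,2],
  ∂[0,4,6] = [4,6] − [0,6] + [0,4].
The resulting 18×12 matrix has rank 12, and its Smith normal form has invariant factors (1,1,1,1,1,1,1,1,1,1,1,2).

Computing H_k = (kernel of ∂_k) / (image of ∂_{k+1}):

  H_0: rank C_0 − rank ∂_1 = 7 − 6 = 1, and the invariant factors of ∂_1 are all 1, so H_0 = Z.
  H_1: rank ker ∂_1 − rank ∂_2 = (18 − 6) − 12 = 0, and ∂_2 has invariant factor 2 > 1, so H_1 = Z/2Z.
  H_2: rank ker ∂_2 − rank ∂_3 = (12 − 12) − 0 = 0, and there is no ∂_3, so H_2 = 0.

As a check, the Euler characteristic is 7 − 18 + 12 = 1, which agrees with 1 − 0 + 0 = 1.

H_0 = Z,  H_1 = Z/2Z,  H_2 = 0.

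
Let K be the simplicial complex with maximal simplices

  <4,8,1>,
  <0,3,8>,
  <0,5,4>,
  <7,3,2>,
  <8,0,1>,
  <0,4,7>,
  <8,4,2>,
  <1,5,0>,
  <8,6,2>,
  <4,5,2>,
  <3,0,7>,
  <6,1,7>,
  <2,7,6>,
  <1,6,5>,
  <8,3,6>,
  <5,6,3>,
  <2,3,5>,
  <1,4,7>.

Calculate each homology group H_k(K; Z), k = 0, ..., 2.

H_0 ≅ Z,  H_1 ≅ Z ⊕ Z_2,  H_2 = 0.

Fix the vertex order 0 < 1 < 2 < 3 < 4 < 5 < 6 < 7 < 8 and write every simplex with vertices in increasing order. Then dim K = 2 and the simplices of K are:

  0-simplices (9): [0], [1], [2], [3], [4], [5], [6], [7], [8]
  1-simplices (27): (27 of them)
  2-simplices (18): [0,1,5], [0,1,8], [0,3,7], [0,3,8], [0,4,5], [0,4,7], [1,4,7], [1,4,8], [1,5,6], [1,6,7], [2,3,5], [2,3,7], [2,4,5], [2,4,8], [2,6,7], [2,6,8], [3,5,6], [3,6,8]

giving chain groups C_0 ≅ Z^9, C_1 ≅ Z^27, C_2 ≅ Z^18.

∂_1: C_1 → C_0 maps an edge to its endpoints' difference, ∂[p,q] = q − p.
The resulting 9×27 matrix has rank 8, and its Smith normal form has invariant factors (1,1,1,1,1,1,1,1).

∂_2: C_2 → C_1 sends each 2-simplex [p,q,r] to [q,r] − [p,r] + [p,q]. For instance
  ∂[2,4,8] = [4,8] − [2,8] + [2,4],
  ∂[2,4,5] = [4,5] − [2,5] + [2,4].
As a 27×18 matrix over Z this has rank 18, with invariant factors (1,1,1,1,1,1,1,1,1,1,1,1,1,1,1,1,1,2).

Now H_k = ker ∂_k / im ∂_{k+1}, so:

  H_0: rank C_0 − rank ∂_1 = 9 − 8 = 1, and the invariant factors of ∂_1 are all 1, so H_0 ≅ Z.
  H_1: rank ker ∂_1 − rank ∂_2 = (27 − 8) − 18 = 1, and ∂_2 has invariant factor 2 > 1, so H_1 ≅ Z ⊕ Z_2.
  H_2: rank ker ∂_2 − rank ∂_3 = (18 − 18) − 0 = 0, and there is no ∂_3, so H_2 ≅ 0.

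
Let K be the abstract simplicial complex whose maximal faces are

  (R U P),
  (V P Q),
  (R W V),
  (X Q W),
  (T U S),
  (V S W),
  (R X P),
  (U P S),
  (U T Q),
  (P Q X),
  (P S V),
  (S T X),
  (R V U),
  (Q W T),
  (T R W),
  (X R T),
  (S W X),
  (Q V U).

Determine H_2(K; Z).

H_2 = 0.

Take the total order P < Q < R < S < T < U < V < W < X on the vertex set. Then K (dimension 2) consists of the simplices:

  0-simplices (9): P, Q, R, S, T, U, V, W, X
  1-simplices (27): PQ, PR, PS, PU, PV, PX, QT, QU, QV, QW, QX, RT, RU, RV, RW, RX, ST, SU, SV, SW, SX, TU, TW, TX, UV, VW, WX
  2-simplices (18): PQV, PQX, PRU, PRX, PSU, PSV, QTU, QTW, QUV, QWX, RTW, RTX, RUV, RVW, STU, STX, SVW, SWX

Hence C_0 ≅ Z^9, C_1 ≅ Z^27, C_2 ≅ Z^18.

The boundary map ∂_1: C_1 → C_0 sends each edge [p,q] (with p < q) to q − p. For instance
  ∂RV = V − R.
The 9×27 boundary matrix has rank 8 and Smith normal form diag(1,1,1,1,1,1,1,1).

The boundary map ∂_2: C_2 → C_1 sends each 2-simplex [p,q,r] to [q,r] − [p,r] + [p,q]. For instance
  ∂PRU = RU − PU + PR,
  ∂PRX = RX − PX + PR.
The 27×18 boundary matrix has rank 18 and Smith normal form diag(1,1,1,1,1,1,1,1,1,1,1,1,1,1,1,1,1,2).

From H_k ≅ ker(∂_k) / im(∂_{k+1}) we obtain:

  H_2: rank ker ∂_2 − rank ∂_3 = (18 − 18) − 0 = 0, and there is no ∂_3, so H_2 ≅ 0.

(K is a triangulation of the Klein bottle.)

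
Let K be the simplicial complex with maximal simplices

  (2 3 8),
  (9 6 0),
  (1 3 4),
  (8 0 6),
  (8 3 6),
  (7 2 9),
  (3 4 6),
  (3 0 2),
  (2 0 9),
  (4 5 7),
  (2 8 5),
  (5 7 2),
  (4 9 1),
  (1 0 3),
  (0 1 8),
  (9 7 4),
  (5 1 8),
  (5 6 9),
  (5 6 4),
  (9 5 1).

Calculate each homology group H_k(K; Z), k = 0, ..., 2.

H_0 ≅ Z,  H_1 ≅ Z ⊕ Z/2,  H_2 = 0.

Take the total order 0 < 1 < 2 < 3 < 4 < 5 < 6 < 7 < 8 < 9 on the vertex set. Then K (dimension 2) consists of the simplices:

  0-simplices (10): [0], [1], [2], [3], [4], [5], [6], [7], [8], [9]
  1-simplices (30): (30 of them)
  2-simplices (20): (20 of them)

Hence C_0 ≅ Z^10, C_1 ≅ Z^30, C_2 ≅ Z^20.

∂_1: C_1 → C_0 maps an edge to its endpoints' difference, ∂[p,q] = q − p.
The resulting 10×30 matrix has rank 9, and its Smith normal form has invariant factors (1,1,1,1,1,1,1,1,1).

The boundary map ∂_2: C_2 → C_1 maps a triangle to the signed sum of its edges. For instance
  ∂[0,2,9] = [2,9] − [0,9] + [0,2],
  ∂[3,4,6] = [4,6] − [3,6] + [3,4].
The 30×20 boundary matrix has rank 20 and Smith normal form diag(1,1,1,1,1,1,1,1,1,1,1,1,1,1,1,1,1,1,1,2).

Reading off H_k = ker ∂_k / im ∂_{k+1}:

  H_0: rank C_0 − rank ∂_1 = 10 − 9 = 1, and the invariant factors of ∂_1 are all 1, so H_0 = Z.
  H_1: rank ker ∂_1 − rank ∂_2 = (30 − 9) − 20 = 1, and ∂_2 has invariant factor 2 > 1, so H_1 = Z ⊕ Z/2.
  H_2: rank ker ∂_2 − rank ∂_3 = (20 − 20) − 0 = 0, and there is no ∂_3, so H_2 = 0.

As a check, the Euler characteristic is 10 − 30 + 20 = 0, which agrees with 1 − 1 + 0 = 0.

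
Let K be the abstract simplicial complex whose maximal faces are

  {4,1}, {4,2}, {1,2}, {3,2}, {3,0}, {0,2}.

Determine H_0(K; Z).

H_0 ≅ Z.

We work with the vertex ordering 0 < 1 < 2 < 3 < 4. The simplices of K, each written with vertices in increasing order, are:

  0-simplices (5): [0], [1], [2], [3], [4]
  1-simplices (6): [0,2], [0,3], [1,2], [1,4], [2,3], [2,4]

Hence C_0 ≅ Z^5, C_1 ≅ Z^6.

The boundary map ∂_1: C_1 → C_0 maps an edge to its endpoints' difference, ∂[p,q] = q − p.
This gives a 5×6 integer matrix of rank 4; reducing to Smith normal form yields diagonal entries (1,1,1,1).

Reading off H_k = ker ∂_k / im ∂_{k+1}:

  H_0: rank C_0 − rank ∂_1 = 5 − 4 = 1, and the invariant factors of ∂_1 are all 1, so H_0 = Z.

(K is a triangulation of a wedge of 2 circles.)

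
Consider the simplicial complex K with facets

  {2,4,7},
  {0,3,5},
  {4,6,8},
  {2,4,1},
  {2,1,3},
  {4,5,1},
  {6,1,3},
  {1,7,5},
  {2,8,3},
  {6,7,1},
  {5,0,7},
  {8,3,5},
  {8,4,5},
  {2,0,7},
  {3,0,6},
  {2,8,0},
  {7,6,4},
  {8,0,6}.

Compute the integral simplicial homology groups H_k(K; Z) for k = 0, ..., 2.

H_0 ≅ Z,  H_1 ≅ Z ⊕ Z/2Z,  H_2 = 0.

Order the vertices as 0 < 1 < 2 < 3 < 4 < 5 < 6 < 7 < 8. Listing each simplex with vertices in this order, K has dimension 2 with simplices:

  0-simplices (9): [0], [1], [2], [3], [4], [5], [6], [7], [8]
  1-simplices (27): (27 of them)
  2-simplices (18): [0,2,7], [0,2,8], [0,3,5], [0,3,6], [0,5,7], [0,6,8], [1,2,3], [1,2,4], [1,3,6], [1,4,5], [1,5,7], [1,6,7], [2,3,8], [2,4,7], [3,5,8], [4,5,8], [4,6,7], [4,6,8]

giving chain groups C_0 ≅ Z^9, C_1 ≅ Z^27, C_2 ≅ Z^18.

∂_1: C_1 → C_0 maps an edge to its endpoints' difference, ∂[p,q] = q − p. For instance
  ∂[6,7] = [7] − [6].
The resulting 9×27 matrix has rank 8, and its Smith normal form has invariant factors (1,1,1,1,1,1,1,1).

The boundary map ∂_2: C_2 → C_1 sends each 2-simplex [p,q,r] to [q,r] − [p,r] + [p,q]. For instance
  ∂[0,3,6] = [3,6] − [0,6] + [0,3],
  ∂[0,5,7] = [5,7] − [0,7] + [0,5].
The 27×18 boundary matrix has rank 18 and Smith normal form diag(1,1,1,1,1,1,1,1,1,1,1,1,1,1,1,1,1,2).

Now H_k = ker ∂_k / im ∂_{k+1}, so:

  H_0: rank C_0 − rank ∂_1 = 9 − 8 = 1, and the invariant factors of ∂_1 are all 1, so H_0 ≅ Z.
  H_1: rank ker ∂_1 − rank ∂_2 = (27 − 8) − 18 = 1, and ∂_2 has invariant factor 2 > 1, so H_1 ≅ Z ⊕ Z/2Z.
  H_2: rank ker ∂_2 − rank ∂_3 = (18 − 18) − 0 = 0, and there is no ∂_3, so H_2 ≅ 0.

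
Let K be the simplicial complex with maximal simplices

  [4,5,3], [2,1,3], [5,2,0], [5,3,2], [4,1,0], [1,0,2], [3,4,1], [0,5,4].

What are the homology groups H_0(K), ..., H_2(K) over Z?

H_0 = Z,  H_1 = 0,  H_2 = Z.

We work with the vertex ordering 0 < 1 < 2 < 3 < 4 < 5. The simplices of K, each written with vertices in increasing order, are:

  0-simplices (6): [0], [1], [2], [3], [4], [5]
  1-simplices (12): [0,1], [0,2], [0,4], [0,5], [1,2], [1,3], [1,4], [2,3], [2,5], [3,4], [3,5], [4,5]
  2-simplices (8): [0,1,2], [0,1,4], [0,2,5], [0,4,5], [1,2,3], [1,3,4], [2,3,5], [3,4,5]

Hence C_0 ≅ Z^6, C_1 ≅ Z^12, C_2 ≅ Z^8.

∂_1: C_1 → C_0 is given by ∂[p,q] = [q] − [p]. For instance
  ∂[0,4] = [4] − [0].
As a 6×12 matrix over Z this has rank 5, with invariant factors (1,1,1,1,1).

∂_2: C_2 → C_1 sends each 2-simplex [p,q,r] to [q,r] − [p,r] + [p,q]. For instance
  ∂[0,2,5] = [2,5] − [0,5] + [0,2],
  ∂[1,2,3] = [2,3] − [1,3] + [1,2].
As a 12×8 matrix over Z this has rank 7, with invariant factors (1,1,1,1,1,1,1).

From H_k ≅ ker(∂_k) / im(∂_{k+1}) we obtain:

  H_0: rank C_0 − rank ∂_1 = 6 − 5 = 1, and the invariant factors of ∂_1 are all 1, so H_0 ≅ Z.
  H_1: rank ker ∂_1 − rank ∂_2 = (12 − 5) − 7 = 0, and the invariant factors of ∂_2 are all 1, so H_1 ≅ 0.
  H_2: rank ker ∂_2 − rank ∂_3 = (8 − 7) − 0 = 1, and there is no ∂_3, so H_2 ≅ Z.

As a check, the Euler characteristic is 6 − 12 + 8 = 2, which agrees with 1 − 0 + 1 = 2.
(K is a triangulation of the 2-sphere S^2.)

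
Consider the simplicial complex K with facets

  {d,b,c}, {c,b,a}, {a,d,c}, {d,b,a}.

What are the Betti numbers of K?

Take the total order a < b < c < d on the vertex set. Then K (dimension 2) consists of the simplices:

  0-simplices (4): a, b, c, d
  1-simplices (6): ab, ac, ad, bc, bd, cd
  2-simplices (4): abc, abd, acd, bcd

giving chain groups C_0 ≅ Z^4, C_1 ≅ Z^6, C_2 ≅ Z^4.

The boundary map ∂_1: C_1 → C_0 maps an edge to its endpoints' difference, ∂[p,q] = q − p. For instance
  ∂ad = d − a.
The resulting 4×6 matrix has rank 3, and its Smith normal form has invariant factors (1,1,1).

Boundary ∂_2: C_2 → C_1 maps a triangle to the signed sum of its edges. For instance
  ∂bcd = cd − bd + bc,
  ∂abd = bd − ad + ab.
This gives a 6×4 integer matrix of rank 3; reducing to Smith normal form yields diagonal entries (1,1,1).

Now H_k = ker ∂_k / im ∂_{k+1}, so:

  H_0: rank C_0 − rank ∂_1 = 4 − 3 = 1, and the invariant factors of ∂_1 are all 1, so H_0 ≅ Z.
  H_1: rank ker ∂_1 − rank ∂_2 = (6 − 3) − 3 = 0, and the invariant factors of ∂_2 are all 1, so H_1 ≅ 0.
  H_2: rank ker ∂_2 − rank ∂_3 = (4 − 3) − 0 = 1, and there is no ∂_3, so H_2 ≅ Z.

As a check, the Euler characteristic is 4 − 6 + 4 = 2, which agrees with 1 − 0 + 1 = 2.

Hence the Betti numbers are b_0 = 1, b_1 = 0, b_2 = 1.

b_0 = 1, b_1 = 0, b_2 = 1.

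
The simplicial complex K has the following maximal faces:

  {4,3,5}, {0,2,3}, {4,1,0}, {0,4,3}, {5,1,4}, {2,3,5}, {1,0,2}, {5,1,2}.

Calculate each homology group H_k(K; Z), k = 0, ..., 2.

Take the total order 0 < 1 < 2 < 3 < 4 < 5 on the vertex set. Then K (dimension 2) consists of the simplices:

  0-simplices (6): [0], [1], [2], [3], [4], [5]
  1-simplices (12): [0,1], [0,2], [0,3], [0,4], [1,2], [1,4], [1,5], [2,3], [2,5], [3,4], [3,5], [4,5]
  2-simplices (8): [0,1,2], [0,1,4], [0,2,3], [0,3,4], [1,2,5], [1,4,5], [2,3,5], [3,4,5]

giving chain groups C_0 ≅ Z^6, C_1 ≅ Z^12, C_2 ≅ Z^8.

Boundary ∂_1: C_1 → C_0 sends each edge [p,q] (with p < q) to q − p. For instance
  ∂[1,2] = [2] − [1].
The resulting 6×12 matrix has rank 5, and its Smith normal form has invariant factors (1,1,1,1,1).

The boundary map ∂_2: C_2 → C_1 maps a triangle to the signed sum of its edges. For instance
  ∂[2,3,5] = [3,5] − [2,5] + [2,3],
  ∂[3,4,5] = [4,5] − [3,5] + [3,4].
The 12×8 boundary matrix has rank 7 and Smith normal form diag(1,1,1,1,1,1,1).

Computing H_k = (kernel of ∂_k) / (image of ∂_{k+1}):

  H_0: rank C_0 − rank ∂_1 = 6 − 5 = 1, and the invariant factors of ∂_1 are all 1, so H_0 ≅ Z.
  H_1: rank ker ∂_1 − rank ∂_2 = (12 − 5) − 7 = 0, and the invariant factors of ∂_2 are all 1, so H_1 ≅ 0.
  H_2: rank ker ∂_2 − rank ∂_3 = (8 − 7) − 0 = 1, and there is no ∂_3, so H_2 ≅ Z.

As a check, the Euler characteristic is 6 − 12 + 8 = 2, which agrees with 1 − 0 + 1 = 2.
(K is a triangulation of the 2-sphere S^2.)

H_0 ≅ Z,  H_1 = 0,  H_2 ≅ Z.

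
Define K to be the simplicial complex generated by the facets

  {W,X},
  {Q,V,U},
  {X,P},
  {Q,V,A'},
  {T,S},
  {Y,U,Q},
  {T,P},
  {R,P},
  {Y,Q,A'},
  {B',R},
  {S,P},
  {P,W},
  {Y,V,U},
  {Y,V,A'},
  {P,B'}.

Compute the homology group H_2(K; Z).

H_2 = Z.

Order the vertices as P < Q < R < S < T < U < V < W < X < Y < A' < B'. Listing each simplex with vertices in this order, K has dimension 2 with simplices:

  0-simplices (12): [P], [Q], [R], [S], [T], [U], [V], [W], [X], [Y], [A'], [B']
  1-simplices (18): [P,R], [P,S], [P,T], [P,W], [P,X], [P,B'], [Q,U], [Q,V], [Q,Y], [Q,A'], [R,B'], [S,T], [U,V], [U,Y], [V,Y], [V,A'], [W,X], [Y,A']
  2-simplices (6): [Q,U,V], [Q,U,Y], [Q,V,A'], [Q,Y,A'], [U,V,Y], [V,Y,A']

so the chain groups are C_0 ≅ Z^12, C_1 ≅ Z^18, C_2 ≅ Z^6.

Boundary ∂_1: C_1 → C_0 sends each edge [p,q] (with p < q) to q − p.
The resulting 12×18 matrix has rank 10, and its Smith normal form has invariant factors (1,1,1,1,1,1,1,1,1,1).

∂_2: C_2 → C_1 sends each 2-simplex [p,q,r] to [q,r] − [p,r] + [p,q]. For instance
  ∂[Q,V,A'] = [V,A'] − [Q,A'] + [Q,V],
  ∂[U,V,Y] = [V,Y] − [U,Y] + [U,V].
This gives a 18×6 integer matrix of rank 5; reducing to Smith normal form yields diagonal entries (1,1,1,1,1).

Computing H_k = (kernel of ∂_k) / (image of ∂_{k+1}):

  H_2: rank ker ∂_2 − rank ∂_3 = (6 − 5) − 0 = 1, and there is no ∂_3, so H_2 = Z.

(K is a triangulation of the disjoint union of the 2-sphere S^2 and a wedge of 3 circles.)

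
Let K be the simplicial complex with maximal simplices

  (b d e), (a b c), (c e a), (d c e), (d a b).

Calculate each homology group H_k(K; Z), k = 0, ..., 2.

Take the total order a < b < c < d < e on the vertex set. Then K (dimension 2) consists of the simplices:

  0-simplices (5): a, b, c, d, e
  1-simplices (10): ab, ac, ad, ae, bc, bd, be, cd, ce, de
  2-simplices (5): abc, abd, ace, bde, cde

so the chain groups are C_0 ≅ Z^5, C_1 ≅ Z^10, C_2 ≅ Z^5.

The boundary map ∂_1: C_1 → C_0 maps an edge to its endpoints' difference, ∂[p,q] = q − p. For instance
  ∂ab = b − a.
The resulting 5×10 matrix has rank 4, and its Smith normal form has invariant factors (1,1,1,1).

The boundary map ∂_2: C_2 → C_1 acts by ∂[p,q,r] = [q,r] − [p,r] + [p,q]. For instance
  ∂bde = de − be + bd,
  ∂abd = bd − ad + ab.
The 10×5 boundary matrix has rank 5 and Smith normal form diag(1,1,1,1,1).

Now H_k = ker ∂_k / im ∂_{k+1}, so:

  H_0: rank C_0 − rank ∂_1 = 5 − 4 = 1, and the invariant factors of ∂_1 are all 1, so H_0 = Z.
  H_1: rank ker ∂_1 − rank ∂_2 = (10 − 4) − 5 = 1, and the invariant factors of ∂_2 are all 1, so H_1 = Z.
  H_2: rank ker ∂_2 − rank ∂_3 = (5 − 5) − 0 = 0, and there is no ∂_3, so H_2 = 0.

H_0 = Z,  H_1 = Z,  H_2 = 0.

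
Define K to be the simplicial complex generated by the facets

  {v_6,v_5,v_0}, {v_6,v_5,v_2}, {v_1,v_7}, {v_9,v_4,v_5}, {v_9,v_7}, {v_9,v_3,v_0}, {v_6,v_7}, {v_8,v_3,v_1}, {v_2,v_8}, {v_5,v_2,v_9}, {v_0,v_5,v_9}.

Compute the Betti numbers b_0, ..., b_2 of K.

Order the vertices as v_0 < v_1 < v_2 < v_3 < v_4 < v_5 < v_6 < v_7 < v_8 < v_9. Listing each simplex with vertices in this order, K has dimension 2 with simplices:

  0-simplices (10): [v_0], [v_1], [v_2], [v_3], [v_4], [v_5], [v_6], [v_7], [v_8], [v_9]
  1-simplices (19): (19 of them)
  2-simplices (7): [v_0,v_3,v_9], [v_0,v_5,v_6], [v_0,v_5,v_9], [v_1,v_3,v_8], [v_2,v_5,v_6], [v_2,v_5,v_9], [v_4,v_5,v_9]

Hence C_0 ≅ Z^10, C_1 ≅ Z^19, C_2 ≅ Z^7.

∂_1: C_1 → C_0 maps an edge to its endpoints' difference, ∂[p,q] = q − p. For instance
  ∂[v_4,v_9] = [v_9] − [v_4].
The resulting 10×19 matrix has rank 9, and its Smith normal form has invariant factors (1,1,1,1,1,1,1,1,1).

The boundary map ∂_2: C_2 → C_1 maps a triangle to the signed sum of its edges. For instance
  ∂[v_1,v_3,v_8] = [v_3,v_8] − [v_1,v_8] + [v_1,v_3],
  ∂[v_0,v_5,v_6] = [v_5,v_6] − [v_0,v_6] + [v_0,v_5].
As a 19×7 matrix over Z this has rank 7, with invariant factors (1,1,1,1,1,1,1).

Now H_k = ker ∂_k / im ∂_{k+1}, so:

  H_0: rank C_0 − rank ∂_1 = 10 − 9 = 1, and the invariant factors of ∂_1 are all 1, so H_0 ≅ Z.
  H_1: rank ker ∂_1 − rank ∂_2 = (19 − 9) − 7 = 3, and the invariant factors of ∂_2 are all 1, so H_1 ≅ Z^3.
  H_2: rank ker ∂_2 − rank ∂_3 = (7 − 7) − 0 = 0, and there is no ∂_3, so H_2 ≅ 0.

As a check, the Euler characteristic is 10 − 19 + 7 = -2, which agrees with 1 − 3 + 0 = -2.

Hence the Betti numbers are b_0 = 1, b_1 = 3, b_2 = 0.

b_0 = 1, b_1 = 3, b_2 = 0.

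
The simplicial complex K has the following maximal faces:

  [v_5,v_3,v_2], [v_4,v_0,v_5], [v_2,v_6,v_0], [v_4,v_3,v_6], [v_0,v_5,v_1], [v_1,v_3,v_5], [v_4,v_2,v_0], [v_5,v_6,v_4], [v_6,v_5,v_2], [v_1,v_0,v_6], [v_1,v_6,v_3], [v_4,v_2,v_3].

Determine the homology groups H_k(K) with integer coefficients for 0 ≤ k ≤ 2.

Fix the vertex order v_0 < v_1 < v_2 < v_3 < v_4 < v_5 < v_6 and write every simplex with vertices in increasing order. Then dim K = 2 and the simplices of K are:

  0-simplices (7): [v_0], [v_1], [v_2], [v_3], [v_4], [v_5], [v_6]
  1-simplices (18): (18 of them)
  2-simplices (12): (12 of them)

so the chain groups are C_0 ≅ Z^7, C_1 ≅ Z^18, C_2 ≅ Z^12.

The boundary map ∂_1: C_1 → C_0 is given by ∂[p,q] = [q] − [p]. For instance
  ∂[v_2,v_5] = [v_5] − [v_2].
As a 7×18 matrix over Z this has rank 6, with invariant factors (1,1,1,1,1,1).

∂_2: C_2 → C_1 sends each 2-simplex [p,q,r] to [q,r] − [p,r] + [p,q]. For instance
  ∂[v_2,v_3,v_4] = [v_3,v_4] − [v_2,v_4] + [v_2,v_3],
  ∂[v_0,v_2,v_6] = [v_2,v_6] − [v_0,v_6] + [v_0,v_2].
This gives a 18×12 integer matrix of rank 12; reducing to Smith normal form yields diagonal entries (1,1,1,1,1,1,1,1,1,1,1,2).

From H_k ≅ ker(∂_k) / im(∂_{k+1}) we obtain:

  H_0: rank C_0 − rank ∂_1 = 7 − 6 = 1, and the invariant factors of ∂_1 are all 1, so H_0 = Z.
  H_1: rank ker ∂_1 − rank ∂_2 = (18 − 6) − 12 = 0, and ∂_2 has invariant factor 2 > 1, so H_1 = Z/2.
  H_2: rank ker ∂_2 − rank ∂_3 = (12 − 12) − 0 = 0, and there is no ∂_3, so H_2 = 0.

H_0 ≅ Z,  H_1 ≅ Z/2,  H_2 = 0.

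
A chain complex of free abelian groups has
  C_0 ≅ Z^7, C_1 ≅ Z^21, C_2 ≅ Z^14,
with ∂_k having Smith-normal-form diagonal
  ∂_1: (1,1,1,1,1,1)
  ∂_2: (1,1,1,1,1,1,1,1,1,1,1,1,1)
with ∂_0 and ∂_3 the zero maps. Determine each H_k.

H_0: b_0 = 7 − 0 − 6 = 1; torsion from ∂_1 factors > 1: none. So H_0 = Z.
H_1: b_1 = 21 − 6 − 13 = 2; torsion from ∂_2 factors > 1: none. So H_1 = Z^2.
H_2: b_2 = 14 − 13 − 0 = 1; torsion from ∂_3 factors > 1: none. So H_2 = Z.

H_0 = Z,  H_1 = Z^2,  H_2 = Z.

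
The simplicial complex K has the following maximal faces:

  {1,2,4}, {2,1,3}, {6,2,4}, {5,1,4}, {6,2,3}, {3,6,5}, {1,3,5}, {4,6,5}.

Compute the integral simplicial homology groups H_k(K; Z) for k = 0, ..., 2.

H_0 = Z,  H_1 = 0,  H_2 = Z.

Fix the vertex order 1 < 2 < 3 < 4 < 5 < 6 and write every simplex with vertices in increasing order. Then dim K = 2 and the simplices of K are:

  0-simplices (6): [1], [2], [3], [4], [5], [6]
  1-simplices (12): [1,2], [1,3], [1,4], [1,5], [2,3], [2,4], [2,6], [3,5], [3,6], [4,5], [4,6], [5,6]
  2-simplices (8): [1,2,3], [1,2,4], [1,3,5], [1,4,5], [2,3,6], [2,4,6], [3,5,6], [4,5,6]

so the chain groups are C_0 ≅ Z^6, C_1 ≅ Z^12, C_2 ≅ Z^8.

Boundary ∂_1: C_1 → C_0 is given by ∂[p,q] = [q] − [p].
As a 6×12 matrix over Z this has rank 5, with invariant factors (1,1,1,1,1).

Boundary ∂_2: C_2 → C_1 sends each 2-simplex [p,q,r] to [q,r] − [p,r] + [p,q]. For instance
  ∂[3,5,6] = [5,6] − [3,6] + [3,5],
  ∂[2,3,6] = [3,6] − [2,6] + [2,3].
The resulting 12×8 matrix has rank 7, and its Smith normal form has invariant factors (1,1,1,1,1,1,1).

Reading off H_k = ker ∂_k / im ∂_{k+1}:

  H_0: rank C_0 − rank ∂_1 = 6 − 5 = 1, and the invariant factors of ∂_1 are all 1, so H_0 ≅ Z.
  H_1: rank ker ∂_1 − rank ∂_2 = (12 − 5) − 7 = 0, and the invariant factors of ∂_2 are all 1, so H_1 ≅ 0.
  H_2: rank ker ∂_2 − rank ∂_3 = (8 − 7) − 0 = 1, and there is no ∂_3, so H_2 ≅ Z.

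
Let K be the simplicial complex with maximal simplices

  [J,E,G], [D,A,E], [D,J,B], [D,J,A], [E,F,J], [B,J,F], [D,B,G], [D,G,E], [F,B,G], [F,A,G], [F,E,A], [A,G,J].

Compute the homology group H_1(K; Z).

H_1 ≅ Z_2.

We work with the vertex ordering A < B < D < E < F < G < J. The simplices of K, each written with vertices in increasing order, are:

  0-simplices (7): A, B, D, E, F, G, J
  1-simplices (18): AD, AE, AF, AG, AJ, BD, BF, BG, BJ, DE, DG, DJ, EF, EG, EJ, FG, FJ, GJ
  2-simplices (12): ADE, ADJ, AEF, AFG, AGJ, BDG, BDJ, BFG, BFJ, DEG, EFJ, EGJ

giving chain groups C_0 ≅ Z^7, C_1 ≅ Z^18, C_2 ≅ Z^12.

The boundary map ∂_1: C_1 → C_0 is given by ∂[p,q] = [q] − [p].
The resulting 7×18 matrix has rank 6, and its Smith normal form has invariant factors (1,1,1,1,1,1).

The boundary map ∂_2: C_2 → C_1 acts by ∂[p,q,r] = [q,r] − [p,r] + [p,q]. For instance
  ∂BDJ = DJ − BJ + BD,
  ∂BDG = DG − BG + BD.
The 18×12 boundary matrix has rank 12 and Smith normal form diag(1,1,1,1,1,1,1,1,1,1,1,2).

Reading off H_k = ker ∂_k / im ∂_{k+1}:

  H_1: rank ker ∂_1 − rank ∂_2 = (18 − 6) − 12 = 0, and ∂_2 has invariant factor 2 > 1, so H_1 ≅ Z_2.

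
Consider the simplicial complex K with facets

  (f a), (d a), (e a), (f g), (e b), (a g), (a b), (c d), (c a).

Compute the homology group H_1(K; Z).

We work with the vertex ordering a < b < c < d < e < f < g. The simplices of K, each written with vertices in increasing order, are:

  0-simplices (7): a, b, c, d, e, f, g
  1-simplices (9): ab, ac, ad, ae, af, ag, be, cd, fg

giving chain groups C_0 ≅ Z^7, C_1 ≅ Z^9.

Boundary ∂_1: C_1 → C_0 maps an edge to its endpoints' difference, ∂[p,q] = q − p. For instance
  ∂ag = g − a.
The resulting 7×9 matrix has rank 6, and its Smith normal form has invariant factors (1,1,1,1,1,1).

From H_k ≅ ker(∂_k) / im(∂_{k+1}) we obtain:

  H_1: rank ker ∂_1 − rank ∂_2 = (9 − 6) − 0 = 3, and there is no ∂_2, so H_1 ≅ Z^3.

H_1 ≅ Z^3.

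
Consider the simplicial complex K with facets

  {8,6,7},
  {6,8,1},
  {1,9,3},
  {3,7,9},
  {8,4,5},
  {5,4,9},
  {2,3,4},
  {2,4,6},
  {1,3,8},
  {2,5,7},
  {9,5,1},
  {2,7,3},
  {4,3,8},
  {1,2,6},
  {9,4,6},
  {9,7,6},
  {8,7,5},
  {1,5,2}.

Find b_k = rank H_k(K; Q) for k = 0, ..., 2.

K has 9 vertices, 27 edges, 18 triangles.
rank ∂_0 = 0, rank ∂_1 = 8 ⇒ b_0 = 9 − 0 − 8 = 1; all invariant factors of ∂_1 are 1 so no torsion. So H_0 ≅ Z.
rank ∂_1 = 8, rank ∂_2 = 17 ⇒ b_1 = 27 − 8 − 17 = 2; all invariant factors of ∂_2 are 1 so no torsion. So H_1 ≅ Z^2.
rank ∂_2 = 17, rank ∂_3 = 0 ⇒ b_2 = 18 − 17 − 0 = 1. So H_2 ≅ Z.

b_0 = 1, b_1 = 2, b_2 = 1.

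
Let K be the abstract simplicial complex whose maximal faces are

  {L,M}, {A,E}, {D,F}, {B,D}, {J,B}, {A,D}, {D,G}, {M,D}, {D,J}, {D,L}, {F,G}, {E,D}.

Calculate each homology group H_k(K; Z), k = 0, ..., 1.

Take the total order A < B < D < E < F < G < J < L < M on the vertex set. Then K (dimension 1) consists of the simplices:

  0-simplices (9): A, B, D, E, F, G, J, L, M
  1-simplices (12): AD, AE, BD, BJ, DE, DF, DG, DJ, DL, DM, FG, LM

so the chain groups are C_0 ≅ Z^9, C_1 ≅ Z^12.

∂_1: C_1 → C_0 is given by ∂[p,q] = [q] − [p].
The resulting 9×12 matrix has rank 8, and its Smith normal form has invariant factors (1,1,1,1,1,1,1,1).

From H_k ≅ ker(∂_k) / im(∂_{k+1}) we obtain:

  H_0: rank C_0 − rank ∂_1 = 9 − 8 = 1, and the invariant factors of ∂_1 are all 1, so H_0 ≅ Z.
  H_1: rank ker ∂_1 − rank ∂_2 = (12 − 8) − 0 = 4, and there is no ∂_2, so H_1 ≅ Z^4.

As a check, the Euler characteristic is 9 − 12 = -3, which agrees with 1 − 4 = -3.

H_0 ≅ Z,  H_1 ≅ Z^4.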